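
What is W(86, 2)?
W(86, 2) = 86 + 1 = 87

A 2-term AP is any pair of integers, so a monochromatic 2-AP exists iff some colour is used at least twice. With 86 colours, the colouring i ↦ i on {1, ..., 86} uses each colour once, avoiding any monochromatic pair, so W(86, 2) > 86. For {1, ..., 87}, pigeonhole forces two integers of the same colour, which form a monochromatic 2-AP. Hence W(86, 2) = 87.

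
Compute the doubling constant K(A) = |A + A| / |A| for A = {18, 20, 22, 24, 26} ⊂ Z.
K = |A + A| / |A| = 9/5

Enumerate A + A = {a + b : a, b ∈ A}. With |A| = 5, there are |A|^2 = 25 ordered sum pairs; collecting distinct values, A + A = {36, 38, 40, 42, 44, 46, 48, 50, 52}, so |A + A| = 9. Thus K = 9/5. Here |A + A| = 2|A| − 1 = 9, the minimum possible — so K = 9/5 is minimal, which holds iff A is an arithmetic progression.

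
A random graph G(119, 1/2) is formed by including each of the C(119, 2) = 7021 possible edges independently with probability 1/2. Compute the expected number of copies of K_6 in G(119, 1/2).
E[# K_6] = C(119, 6) · (1/2)^C(6, 2) = 3470108187 / 2^15 ≈ 105899.297699

For each 6-subset S of vertices (there are C(119, 6) = 3470108187 such S), let X_S = 1 if S induces a K_6 (all C(6, 2) = 15 edges present). Then P(X_S = 1) = (1/2)^15 = 1/32768. By linearity of expectation, E[# K_6] = C(119, 6) · (1/2)^15 = 3470108187 / 32768 ≈ 105899.297699.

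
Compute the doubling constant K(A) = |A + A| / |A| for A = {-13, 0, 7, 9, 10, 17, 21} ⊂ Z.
K = |A + A| / |A| = 27/7

Enumerate A + A = {a + b : a, b ∈ A}. With |A| = 7, there are |A|^2 = 49 ordered sum pairs; collecting distinct values, A + A = {-26, -13, -6, -4, -3, 0, 4, 7, 8, 9, 10, 14, 16, 17, 18, 19, 20, 21, 24, 26, 27, 28, 30, 31, 34, 38, 42}, so |A + A| = 27. Thus K = 27/7. For comparison, the minimum possible |A + A| over all 7-element sets is 2·7 − 1 = 13 (so min K = 13/7), attained only by arithmetic progressions.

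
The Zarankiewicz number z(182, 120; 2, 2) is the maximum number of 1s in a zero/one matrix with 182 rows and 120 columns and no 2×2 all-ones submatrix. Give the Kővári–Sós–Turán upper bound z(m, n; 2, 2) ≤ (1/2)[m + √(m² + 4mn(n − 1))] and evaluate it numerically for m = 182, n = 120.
z(182, 120; 2, 2) ≤ (1/2)[182 + √(182² + 4·182·120·119)] = (1/2)[182 + √10428964] = 1705.6953

Kővári–Sós–Turán: let r_1, ..., r_182 be the row sums and z = Σ r_i the total number of 1s. Each pair of columns can share at most one row with both entries 1 (else a 2×2 all-ones block appears), so Σ_i C(r_i, 2) ≤ C(120, 2) = 7140. By convexity Σ_i C(r_i, 2) ≥ 182·C(z/182, 2) = z(z − 182)/(2·182), giving z² − 182z − 182·120·119 ≤ 0 and hence z ≤ (1/2)[182 + √(33124 + 4·2598960)] = (1/2)[182 + √10428964] ≈ (1/2)(182 + 3229.3907) = 1705.6953.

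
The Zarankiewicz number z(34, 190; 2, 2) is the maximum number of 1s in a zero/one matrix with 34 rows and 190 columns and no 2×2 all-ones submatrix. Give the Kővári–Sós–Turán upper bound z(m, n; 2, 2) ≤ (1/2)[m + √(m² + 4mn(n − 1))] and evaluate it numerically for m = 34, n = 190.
z(34, 190; 2, 2) ≤ (1/2)[34 + √(34² + 4·34·190·189)] = (1/2)[34 + √4884916] = 1122.0923

Kővári–Sós–Turán: let r_1, ..., r_34 be the row sums and z = Σ r_i the total number of 1s. Each pair of columns can share at most one row with both entries 1 (else a 2×2 all-ones block appears), so Σ_i C(r_i, 2) ≤ C(190, 2) = 17955. By convexity Σ_i C(r_i, 2) ≥ 34·C(z/34, 2) = z(z − 34)/(2·34), giving z² − 34z − 34·190·189 ≤ 0 and hence z ≤ (1/2)[34 + √(1156 + 4·1220940)] = (1/2)[34 + √4884916] ≈ (1/2)(34 + 2210.1846) = 1122.0923.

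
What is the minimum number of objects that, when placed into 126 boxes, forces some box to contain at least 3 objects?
n = (3 − 1)·126 + 1 = 253

By the generalised pigeonhole principle, to guarantee some box contains ≥ r objects we need more than (r − 1) · k objects total. Threshold: n = (r − 1) · k + 1. With r = 3 and k = 126: n = 2 · 126 + 1 = 252 + 1 = 253. For n = 252 = 2 · 126, we can put exactly 2 objects in every box, avoiding 3 in any single one — so 253 is tight.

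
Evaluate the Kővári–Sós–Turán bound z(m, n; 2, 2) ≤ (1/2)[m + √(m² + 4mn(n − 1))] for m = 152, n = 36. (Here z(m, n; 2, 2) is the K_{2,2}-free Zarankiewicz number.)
z(152, 36; 2, 2) ≤ (1/2)[152 + √(152² + 4·152·36·35)] = (1/2)[152 + √789184] = 520.1801

Kővári–Sós–Turán: let r_1, ..., r_152 be the row sums and z = Σ r_i the total number of 1s. Each pair of columns can share at most one row with both entries 1 (else a 2×2 all-ones block appears), so Σ_i C(r_i, 2) ≤ C(36, 2) = 630. By convexity Σ_i C(r_i, 2) ≥ 152·C(z/152, 2) = z(z − 152)/(2·152), giving z² − 152z − 152·36·35 ≤ 0 and hence z ≤ (1/2)[152 + √(23104 + 4·191520)] = (1/2)[152 + √789184] ≈ (1/2)(152 + 888.3603) = 520.1801.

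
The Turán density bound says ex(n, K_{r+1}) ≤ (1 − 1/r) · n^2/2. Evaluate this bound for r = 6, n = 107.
Turán density bound = (5/6) · 107^2/2 = 57245/12 ≈ 4770.4167

Turán's theorem: ex(n, K_{r+1}) is achieved by the complete r-partite Turán graph T(n, r) with parts as balanced as possible, and is at most (1 − 1/r) · n^2/2. For r = 6, n = 107: the density bound is (5/6) · 11449/2 = 57245/12 ≈ 4770.4167. The integer-valued extremum is e(T(107, 6)) = 4770, which is strictly less than the density bound 57245/12 since 6 ∤ 107 (the parts of T(107, 6) cannot all be equal).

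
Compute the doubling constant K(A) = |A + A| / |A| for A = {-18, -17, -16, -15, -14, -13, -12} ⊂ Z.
K = |A + A| / |A| = 13/7

Enumerate A + A = {a + b : a, b ∈ A}. With |A| = 7, there are |A|^2 = 49 ordered sum pairs; collecting distinct values, A + A = {-36, -35, -34, -33, -32, -31, -30, -29, -28, -27, -26, -25, -24}, so |A + A| = 13. Thus K = 13/7. Here |A + A| = 2|A| − 1 = 13, the minimum possible — so K = 13/7 is minimal, which holds iff A is an arithmetic progression.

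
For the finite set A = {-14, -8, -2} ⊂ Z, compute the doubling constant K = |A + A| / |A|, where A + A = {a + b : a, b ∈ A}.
K = |A + A| / |A| = 5/3

Enumerate A + A = {a + b : a, b ∈ A}. With |A| = 3, there are |A|^2 = 9 ordered sum pairs; collecting distinct values, A + A = {-28, -22, -16, -10, -4}, so |A + A| = 5. Thus K = 5/3. Here |A + A| = 2|A| − 1 = 5, the minimum possible — so K = 5/3 is minimal, which holds iff A is an arithmetic progression.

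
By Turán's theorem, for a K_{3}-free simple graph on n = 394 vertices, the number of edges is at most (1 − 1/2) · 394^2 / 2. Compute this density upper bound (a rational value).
Turán density bound = (1/2) · 394^2/2 = 38809

Turán's theorem: ex(n, K_{r+1}) is achieved by the complete r-partite Turán graph T(n, r) with parts as balanced as possible, and is at most (1 − 1/r) · n^2/2. For r = 2, n = 394: the density bound is (1/2) · 155236/2 = 38809. Since 2 ∣ 394, the Turán graph T(394, 2) has parts of equal size 197, and its edge count e(T(394, 2)) = 38809 attains the density bound exactly.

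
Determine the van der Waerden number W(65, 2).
W(65, 2) = 65 + 1 = 66

A 2-term AP is any pair of integers, so a monochromatic 2-AP exists iff some colour is used at least twice. With 65 colours, the colouring i ↦ i on {1, ..., 65} uses each colour once, avoiding any monochromatic pair, so W(65, 2) > 65. For {1, ..., 66}, pigeonhole forces two integers of the same colour, which form a monochromatic 2-AP. Hence W(65, 2) = 66.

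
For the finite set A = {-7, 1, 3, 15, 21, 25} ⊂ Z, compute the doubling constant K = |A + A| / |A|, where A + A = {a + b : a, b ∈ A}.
K = |A + A| / |A| = 20/6 = 10/3

Enumerate A + A = {a + b : a, b ∈ A}. With |A| = 6, there are |A|^2 = 36 ordered sum pairs; collecting distinct values, A + A = {-14, -6, -4, 2, 4, 6, 8, 14, 16, 18, 22, 24, 26, 28, 30, 36, 40, 42, 46, 50}, so |A + A| = 20. Thus K = 20/6 = 10/3. For comparison, the minimum possible |A + A| over all 6-element sets is 2·6 − 1 = 11 (so min K = 11/6), attained only by arithmetic progressions.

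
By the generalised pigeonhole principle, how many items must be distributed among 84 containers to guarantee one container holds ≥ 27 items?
n = (27 − 1)·84 + 1 = 2185

By the generalised pigeonhole principle, to guarantee some box contains ≥ r objects we need more than (r − 1) · k objects total. Threshold: n = (r − 1) · k + 1. With r = 27 and k = 84: n = 26 · 84 + 1 = 2184 + 1 = 2185. For n = 2184 = 26 · 84, we can put exactly 26 objects in every box, avoiding 27 in any single one — so 2185 is tight.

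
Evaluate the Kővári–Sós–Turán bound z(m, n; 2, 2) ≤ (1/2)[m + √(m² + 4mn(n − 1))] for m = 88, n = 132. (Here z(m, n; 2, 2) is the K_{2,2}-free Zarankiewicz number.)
z(88, 132; 2, 2) ≤ (1/2)[88 + √(88² + 4·88·132·131)] = (1/2)[88 + √6094528] = 1278.3549

Kővári–Sós–Turán: let r_1, ..., r_88 be the row sums and z = Σ r_i the total number of 1s. Each pair of columns can share at most one row with both entries 1 (else a 2×2 all-ones block appears), so Σ_i C(r_i, 2) ≤ C(132, 2) = 8646. By convexity Σ_i C(r_i, 2) ≥ 88·C(z/88, 2) = z(z − 88)/(2·88), giving z² − 88z − 88·132·131 ≤ 0 and hence z ≤ (1/2)[88 + √(7744 + 4·1521696)] = (1/2)[88 + √6094528] ≈ (1/2)(88 + 2468.7098) = 1278.3549.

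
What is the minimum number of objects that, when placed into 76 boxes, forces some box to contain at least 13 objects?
n = (13 − 1)·76 + 1 = 913

By the generalised pigeonhole principle, to guarantee some box contains ≥ r objects we need more than (r − 1) · k objects total. Threshold: n = (r − 1) · k + 1. With r = 13 and k = 76: n = 12 · 76 + 1 = 912 + 1 = 913. For n = 912 = 12 · 76, we can put exactly 12 objects in every box, avoiding 13 in any single one — so 913 is tight.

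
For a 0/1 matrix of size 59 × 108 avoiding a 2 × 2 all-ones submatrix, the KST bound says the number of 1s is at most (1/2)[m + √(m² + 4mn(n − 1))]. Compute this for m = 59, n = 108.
z(59, 108; 2, 2) ≤ (1/2)[59 + √(59² + 4·59·108·107)] = (1/2)[59 + √2730697] = 855.741

Kővári–Sós–Turán: let r_1, ..., r_59 be the row sums and z = Σ r_i the total number of 1s. Each pair of columns can share at most one row with both entries 1 (else a 2×2 all-ones block appears), so Σ_i C(r_i, 2) ≤ C(108, 2) = 5778. By convexity Σ_i C(r_i, 2) ≥ 59·C(z/59, 2) = z(z − 59)/(2·59), giving z² − 59z − 59·108·107 ≤ 0 and hence z ≤ (1/2)[59 + √(3481 + 4·681804)] = (1/2)[59 + √2730697] ≈ (1/2)(59 + 1652.4821) = 855.741.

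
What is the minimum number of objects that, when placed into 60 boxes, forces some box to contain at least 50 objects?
n = (50 − 1)·60 + 1 = 2941

By the generalised pigeonhole principle, to guarantee some box contains ≥ r objects we need more than (r − 1) · k objects total. Threshold: n = (r − 1) · k + 1. With r = 50 and k = 60: n = 49 · 60 + 1 = 2940 + 1 = 2941. For n = 2940 = 49 · 60, we can put exactly 49 objects in every box, avoiding 50 in any single one — so 2941 is tight.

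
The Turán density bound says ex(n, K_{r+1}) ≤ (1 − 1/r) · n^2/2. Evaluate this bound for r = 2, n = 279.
Turán density bound = (1/2) · 279^2/2 = 77841/4 ≈ 19460.25

Turán's theorem: ex(n, K_{r+1}) is achieved by the complete r-partite Turán graph T(n, r) with parts as balanced as possible, and is at most (1 − 1/r) · n^2/2. For r = 2, n = 279: the density bound is (1/2) · 77841/2 = 77841/4 ≈ 19460.25. The integer-valued extremum is e(T(279, 2)) = 19460, which is strictly less than the density bound 77841/4 since 2 ∤ 279 (the parts of T(279, 2) cannot all be equal).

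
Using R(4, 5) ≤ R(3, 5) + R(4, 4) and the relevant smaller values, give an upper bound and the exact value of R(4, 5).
R(4, 5) ≤ R(3, 5) + R(4, 4) = 14 + 18 = 32; exact value R(4, 5) = 25.

The Erdős–Szekeres recurrence R(r, s) ≤ R(r−1, s) + R(r, s−1) applied to (r, s) = (4, 5) gives
  R(4, 5) ≤ R(3, 5) + R(4, 4) = 14 + 18 = 32.
(Recall R(2, k) = k and R is symmetric.) The recurrence is not tight here (it gives 32, but the exact value is R(4, 5) = 25); the tight upper bound requires a sharper argument than the simple recurrence, combined with a lower-bound construction on K_{24}.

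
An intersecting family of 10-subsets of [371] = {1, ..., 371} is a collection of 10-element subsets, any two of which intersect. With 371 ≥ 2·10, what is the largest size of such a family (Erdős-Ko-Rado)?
max |F| = C(370, 9) = 324690415813280660

The Erdős-Ko-Rado theorem states: for n ≥ 2k, an intersecting family of k-subsets of an n-element set has size at most C(n − 1, k − 1), with equality for 'star' families {A ⊆ [n] : |A| = k, i ∈ A} (fix an element i). For n = 371, k = 10: C(370, 9) = 324690415813280660.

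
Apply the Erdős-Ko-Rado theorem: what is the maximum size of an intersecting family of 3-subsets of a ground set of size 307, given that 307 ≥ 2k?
max |F| = C(306, 2) = 46665

The Erdős-Ko-Rado theorem states: for n ≥ 2k, an intersecting family of k-subsets of an n-element set has size at most C(n − 1, k − 1), with equality for 'star' families {A ⊆ [n] : |A| = k, i ∈ A} (fix an element i). For n = 307, k = 3: C(306, 2) = 46665.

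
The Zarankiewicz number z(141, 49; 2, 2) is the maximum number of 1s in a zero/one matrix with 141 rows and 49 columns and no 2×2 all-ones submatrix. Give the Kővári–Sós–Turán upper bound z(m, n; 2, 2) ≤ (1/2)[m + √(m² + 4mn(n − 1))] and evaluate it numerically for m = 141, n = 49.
z(141, 49; 2, 2) ≤ (1/2)[141 + √(141² + 4·141·49·48)] = (1/2)[141 + √1346409] = 650.6743

Kővári–Sós–Turán: let r_1, ..., r_141 be the row sums and z = Σ r_i the total number of 1s. Each pair of columns can share at most one row with both entries 1 (else a 2×2 all-ones block appears), so Σ_i C(r_i, 2) ≤ C(49, 2) = 1176. By convexity Σ_i C(r_i, 2) ≥ 141·C(z/141, 2) = z(z − 141)/(2·141), giving z² − 141z − 141·49·48 ≤ 0 and hence z ≤ (1/2)[141 + √(19881 + 4·331632)] = (1/2)[141 + √1346409] ≈ (1/2)(141 + 1160.3487) = 650.6743.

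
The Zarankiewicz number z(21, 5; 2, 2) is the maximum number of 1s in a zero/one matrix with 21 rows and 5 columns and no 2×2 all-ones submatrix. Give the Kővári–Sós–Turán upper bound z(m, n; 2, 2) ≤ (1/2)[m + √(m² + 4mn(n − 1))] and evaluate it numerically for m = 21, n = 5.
z(21, 5; 2, 2) ≤ (1/2)[21 + √(21² + 4·21·5·4)] = (1/2)[21 + √2121] = 33.5272

Kővári–Sós–Turán: let r_1, ..., r_21 be the row sums and z = Σ r_i the total number of 1s. Each pair of columns can share at most one row with both entries 1 (else a 2×2 all-ones block appears), so Σ_i C(r_i, 2) ≤ C(5, 2) = 10. By convexity Σ_i C(r_i, 2) ≥ 21·C(z/21, 2) = z(z − 21)/(2·21), giving z² − 21z − 21·5·4 ≤ 0 and hence z ≤ (1/2)[21 + √(441 + 4·420)] = (1/2)[21 + √2121] ≈ (1/2)(21 + 46.0543) = 33.5272.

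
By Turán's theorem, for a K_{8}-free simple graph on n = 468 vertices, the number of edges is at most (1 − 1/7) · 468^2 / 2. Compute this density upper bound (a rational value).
Turán density bound = (6/7) · 468^2/2 = 657072/7 ≈ 93867.4286

Turán's theorem: ex(n, K_{r+1}) is achieved by the complete r-partite Turán graph T(n, r) with parts as balanced as possible, and is at most (1 − 1/r) · n^2/2. For r = 7, n = 468: the density bound is (6/7) · 219024/2 = 657072/7 ≈ 93867.4286. The integer-valued extremum is e(T(468, 7)) = 93867, which is strictly less than the density bound 657072/7 since 7 ∤ 468 (the parts of T(468, 7) cannot all be equal).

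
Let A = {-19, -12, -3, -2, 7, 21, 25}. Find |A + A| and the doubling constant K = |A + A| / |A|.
K = |A + A| / |A| = 27/7

Enumerate A + A = {a + b : a, b ∈ A}. With |A| = 7, there are |A|^2 = 49 ordered sum pairs; collecting distinct values, A + A = {-38, -31, -24, -22, -21, -15, -14, -12, -6, -5, -4, 2, 4, 5, 6, 9, 13, 14, 18, 19, 22, 23, 28, 32, 42, 46, 50}, so |A + A| = 27. Thus K = 27/7. For comparison, the minimum possible |A + A| over all 7-element sets is 2·7 − 1 = 13 (so min K = 13/7), attained only by arithmetic progressions.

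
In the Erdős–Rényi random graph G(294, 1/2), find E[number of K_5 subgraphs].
E[# K_5] = C(294, 5) · (1/2)^C(5, 2) = 17689173558 / 2^10 = 8844586779/512 ≈ 17274583.552734

For each 5-subset S of vertices (there are C(294, 5) = 17689173558 such S), let X_S = 1 if S induces a K_5 (all C(5, 2) = 10 edges present). Then P(X_S = 1) = (1/2)^10 = 1/1024. By linearity of expectation, E[# K_5] = C(294, 5) · (1/2)^10 = 17689173558 / 1024 = 8844586779/512 ≈ 17274583.552734.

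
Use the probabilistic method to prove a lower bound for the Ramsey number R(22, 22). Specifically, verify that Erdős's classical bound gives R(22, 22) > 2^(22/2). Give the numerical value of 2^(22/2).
2^(22/2) = 2048; so R(22, 22) > 2048

Colour each edge of K_n uniformly at random with red/blue. The expected number of monochromatic K_22 is C(n, 22) · 2 · 2^(−C(22,2)). If C(n, 22) · 2^(1 − C(22,2)) < 1, then with positive probability no monochromatic K_22 exists, so R(22, 22) > n. The standard estimate C(n, 22) ≤ n^22/22! shows this inequality holds whenever n ≤ 2^(22/2) (since 22! · 2^(C(22,2) − 1) > 2^(22^2/2) ≥ n^22). Hence R(22, 22) > 2^(22/2) = 2048.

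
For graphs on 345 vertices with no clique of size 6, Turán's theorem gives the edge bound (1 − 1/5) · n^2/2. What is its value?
Turán density bound = (4/5) · 345^2/2 = 47610

Turán's theorem: ex(n, K_{r+1}) is achieved by the complete r-partite Turán graph T(n, r) with parts as balanced as possible, and is at most (1 − 1/r) · n^2/2. For r = 5, n = 345: the density bound is (4/5) · 119025/2 = 47610. Since 5 ∣ 345, the Turán graph T(345, 5) has parts of equal size 69, and its edge count e(T(345, 5)) = 47610 attains the density bound exactly.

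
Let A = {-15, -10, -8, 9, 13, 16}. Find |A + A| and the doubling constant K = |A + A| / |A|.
K = |A + A| / |A| = 20/6 = 10/3

Enumerate A + A = {a + b : a, b ∈ A}. With |A| = 6, there are |A|^2 = 36 ordered sum pairs; collecting distinct values, A + A = {-30, -25, -23, -20, -18, -16, -6, -2, -1, 1, 3, 5, 6, 8, 18, 22, 25, 26, 29, 32}, so |A + A| = 20. Thus K = 20/6 = 10/3. For comparison, the minimum possible |A + A| over all 6-element sets is 2·6 − 1 = 11 (so min K = 11/6), attained only by arithmetic progressions.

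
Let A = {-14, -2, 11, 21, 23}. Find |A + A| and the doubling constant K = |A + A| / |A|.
K = |A + A| / |A| = 14/5

Enumerate A + A = {a + b : a, b ∈ A}. With |A| = 5, there are |A|^2 = 25 ordered sum pairs; collecting distinct values, A + A = {-28, -16, -4, -3, 7, 9, 19, 21, 22, 32, 34, 42, 44, 46}, so |A + A| = 14. Thus K = 14/5. For comparison, the minimum possible |A + A| over all 5-element sets is 2·5 − 1 = 9 (so min K = 9/5), attained only by arithmetic progressions.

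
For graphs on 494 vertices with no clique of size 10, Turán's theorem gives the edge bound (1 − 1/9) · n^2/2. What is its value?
Turán density bound = (8/9) · 494^2/2 = 976144/9 ≈ 108460.4444

Turán's theorem: ex(n, K_{r+1}) is achieved by the complete r-partite Turán graph T(n, r) with parts as balanced as possible, and is at most (1 − 1/r) · n^2/2. For r = 9, n = 494: the density bound is (8/9) · 244036/2 = 976144/9 ≈ 108460.4444. The integer-valued extremum is e(T(494, 9)) = 108460, which is strictly less than the density bound 976144/9 since 9 ∤ 494 (the parts of T(494, 9) cannot all be equal).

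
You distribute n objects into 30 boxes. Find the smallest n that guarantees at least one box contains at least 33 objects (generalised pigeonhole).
n = (33 − 1)·30 + 1 = 961

By the generalised pigeonhole principle, to guarantee some box contains ≥ r objects we need more than (r − 1) · k objects total. Threshold: n = (r − 1) · k + 1. With r = 33 and k = 30: n = 32 · 30 + 1 = 960 + 1 = 961. For n = 960 = 32 · 30, we can put exactly 32 objects in every box, avoiding 33 in any single one — so 961 is tight.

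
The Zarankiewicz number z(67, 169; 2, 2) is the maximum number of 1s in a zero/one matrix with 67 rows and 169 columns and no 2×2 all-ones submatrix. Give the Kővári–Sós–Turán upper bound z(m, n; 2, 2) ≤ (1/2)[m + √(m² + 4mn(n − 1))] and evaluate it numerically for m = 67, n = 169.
z(67, 169; 2, 2) ≤ (1/2)[67 + √(67² + 4·67·169·168)] = (1/2)[67 + √7613545] = 1413.1327

Kővári–Sós–Turán: let r_1, ..., r_67 be the row sums and z = Σ r_i the total number of 1s. Each pair of columns can share at most one row with both entries 1 (else a 2×2 all-ones block appears), so Σ_i C(r_i, 2) ≤ C(169, 2) = 14196. By convexity Σ_i C(r_i, 2) ≥ 67·C(z/67, 2) = z(z − 67)/(2·67), giving z² − 67z − 67·169·168 ≤ 0 and hence z ≤ (1/2)[67 + √(4489 + 4·1902264)] = (1/2)[67 + √7613545] ≈ (1/2)(67 + 2759.2653) = 1413.1327.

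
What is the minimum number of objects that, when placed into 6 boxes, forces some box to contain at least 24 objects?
n = (24 − 1)·6 + 1 = 139

By the generalised pigeonhole principle, to guarantee some box contains ≥ r objects we need more than (r − 1) · k objects total. Threshold: n = (r − 1) · k + 1. With r = 24 and k = 6: n = 23 · 6 + 1 = 138 + 1 = 139. For n = 138 = 23 · 6, we can put exactly 23 objects in every box, avoiding 24 in any single one — so 139 is tight.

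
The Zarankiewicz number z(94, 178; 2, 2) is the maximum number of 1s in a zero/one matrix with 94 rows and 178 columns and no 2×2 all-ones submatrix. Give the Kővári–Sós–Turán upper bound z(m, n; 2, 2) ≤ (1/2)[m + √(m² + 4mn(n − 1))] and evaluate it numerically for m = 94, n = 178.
z(94, 178; 2, 2) ≤ (1/2)[94 + √(94² + 4·94·178·177)] = (1/2)[94 + √11855092] = 1768.5612

Kővári–Sós–Turán: let r_1, ..., r_94 be the row sums and z = Σ r_i the total number of 1s. Each pair of columns can share at most one row with both entries 1 (else a 2×2 all-ones block appears), so Σ_i C(r_i, 2) ≤ C(178, 2) = 15753. By convexity Σ_i C(r_i, 2) ≥ 94·C(z/94, 2) = z(z − 94)/(2·94), giving z² − 94z − 94·178·177 ≤ 0 and hence z ≤ (1/2)[94 + √(8836 + 4·2961564)] = (1/2)[94 + √11855092] ≈ (1/2)(94 + 3443.1224) = 1768.5612.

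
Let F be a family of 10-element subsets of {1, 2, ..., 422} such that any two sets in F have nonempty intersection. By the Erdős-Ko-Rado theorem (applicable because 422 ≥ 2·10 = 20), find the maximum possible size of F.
max |F| = C(421, 9) = 1050476964055098580

The Erdős-Ko-Rado theorem states: for n ≥ 2k, an intersecting family of k-subsets of an n-element set has size at most C(n − 1, k − 1), with equality for 'star' families {A ⊆ [n] : |A| = k, i ∈ A} (fix an element i). For n = 422, k = 10: C(421, 9) = 1050476964055098580.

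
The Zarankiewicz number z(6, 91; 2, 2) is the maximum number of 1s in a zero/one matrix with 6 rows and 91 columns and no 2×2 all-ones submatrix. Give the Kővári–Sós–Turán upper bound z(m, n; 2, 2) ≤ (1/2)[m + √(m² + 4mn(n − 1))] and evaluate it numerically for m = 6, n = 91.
z(6, 91; 2, 2) ≤ (1/2)[6 + √(6² + 4·6·91·90)] = (1/2)[6 + √196596] = 224.6957

Kővári–Sós–Turán: let r_1, ..., r_6 be the row sums and z = Σ r_i the total number of 1s. Each pair of columns can share at most one row with both entries 1 (else a 2×2 all-ones block appears), so Σ_i C(r_i, 2) ≤ C(91, 2) = 4095. By convexity Σ_i C(r_i, 2) ≥ 6·C(z/6, 2) = z(z − 6)/(2·6), giving z² − 6z − 6·91·90 ≤ 0 and hence z ≤ (1/2)[6 + √(36 + 4·49140)] = (1/2)[6 + √196596] ≈ (1/2)(6 + 443.3915) = 224.6957.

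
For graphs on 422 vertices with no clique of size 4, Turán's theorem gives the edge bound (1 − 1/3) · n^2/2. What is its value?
Turán density bound = (2/3) · 422^2/2 = 178084/3 ≈ 59361.3333

Turán's theorem: ex(n, K_{r+1}) is achieved by the complete r-partite Turán graph T(n, r) with parts as balanced as possible, and is at most (1 − 1/r) · n^2/2. For r = 3, n = 422: the density bound is (2/3) · 178084/2 = 178084/3 ≈ 59361.3333. The integer-valued extremum is e(T(422, 3)) = 59361, which is strictly less than the density bound 178084/3 since 3 ∤ 422 (the parts of T(422, 3) cannot all be equal).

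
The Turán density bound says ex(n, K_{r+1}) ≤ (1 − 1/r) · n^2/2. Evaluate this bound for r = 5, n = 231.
Turán density bound = (4/5) · 231^2/2 = 106722/5 ≈ 21344.4

Turán's theorem: ex(n, K_{r+1}) is achieved by the complete r-partite Turán graph T(n, r) with parts as balanced as possible, and is at most (1 − 1/r) · n^2/2. For r = 5, n = 231: the density bound is (4/5) · 53361/2 = 106722/5 ≈ 21344.4. The integer-valued extremum is e(T(231, 5)) = 21344, which is strictly less than the density bound 106722/5 since 5 ∤ 231 (the parts of T(231, 5) cannot all be equal).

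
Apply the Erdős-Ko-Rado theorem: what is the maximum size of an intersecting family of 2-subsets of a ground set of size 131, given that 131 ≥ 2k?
max |F| = C(130, 1) = 130

Erdős-Ko-Rado (1961): when n ≥ 2k, max |F| = C(n−1, k−1). The bound is attained by the star {A : i ∈ A} for any fixed i ∈ [n]. Here C(131−1, 2−1) = C(130, 1) = 130.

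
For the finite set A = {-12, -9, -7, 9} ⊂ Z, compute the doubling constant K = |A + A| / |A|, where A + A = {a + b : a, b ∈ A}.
K = |A + A| / |A| = 10/4 = 5/2

Enumerate A + A = {a + b : a, b ∈ A}. With |A| = 4, there are |A|^2 = 16 ordered sum pairs; collecting distinct values, A + A = {-24, -21, -19, -18, -16, -14, -3, 0, 2, 18}, so |A + A| = 10. Thus K = 10/4 = 5/2. For comparison, the minimum possible |A + A| over all 4-element sets is 2·4 − 1 = 7 (so min K = 7/4), attained only by arithmetic progressions.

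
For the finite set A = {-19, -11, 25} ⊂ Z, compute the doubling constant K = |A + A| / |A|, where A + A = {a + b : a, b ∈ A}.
K = |A + A| / |A| = 6/3 = 2

Enumerate A + A = {a + b : a, b ∈ A}. With |A| = 3, there are |A|^2 = 9 ordered sum pairs; collecting distinct values, A + A = {-38, -30, -22, 6, 14, 50}, so |A + A| = 6. Thus K = 6/3 = 2. For comparison, the minimum possible |A + A| over all 3-element sets is 2·3 − 1 = 5 (so min K = 5/3), attained only by arithmetic progressions.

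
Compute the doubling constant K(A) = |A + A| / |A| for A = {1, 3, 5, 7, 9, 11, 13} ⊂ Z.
K = |A + A| / |A| = 13/7

Enumerate A + A = {a + b : a, b ∈ A}. With |A| = 7, there are |A|^2 = 49 ordered sum pairs; collecting distinct values, A + A = {2, 4, 6, 8, 10, 12, 14, 16, 18, 20, 22, 24, 26}, so |A + A| = 13. Thus K = 13/7. Here |A + A| = 2|A| − 1 = 13, the minimum possible — so K = 13/7 is minimal, which holds iff A is an arithmetic progression.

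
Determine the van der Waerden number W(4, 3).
W(4, 3) = 76

This is a classical value, W(4, 3) = 76, established by combining an explicit 4-colouring of {1, ..., 75} with no monochromatic 3-AP (giving the lower bound W(4, 3) > 75) and a finite case analysis / exhaustive computer search showing every 4-colouring of {1, ..., 76} has such an AP.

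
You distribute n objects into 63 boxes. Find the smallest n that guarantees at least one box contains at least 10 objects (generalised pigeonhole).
n = (10 − 1)·63 + 1 = 568

By the generalised pigeonhole principle, to guarantee some box contains ≥ r objects we need more than (r − 1) · k objects total. Threshold: n = (r − 1) · k + 1. With r = 10 and k = 63: n = 9 · 63 + 1 = 567 + 1 = 568. For n = 567 = 9 · 63, we can put exactly 9 objects in every box, avoiding 10 in any single one — so 568 is tight.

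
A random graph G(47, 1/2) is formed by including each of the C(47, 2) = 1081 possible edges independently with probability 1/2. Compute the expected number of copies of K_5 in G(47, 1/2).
E[# K_5] = C(47, 5) · (1/2)^C(5, 2) = 1533939 / 2^10 ≈ 1497.987305

For each 5-subset S of vertices (there are C(47, 5) = 1533939 such S), let X_S = 1 if S induces a K_5 (all C(5, 2) = 10 edges present). Then P(X_S = 1) = (1/2)^10 = 1/1024. By linearity of expectation, E[# K_5] = C(47, 5) · (1/2)^10 = 1533939 / 1024 ≈ 1497.987305.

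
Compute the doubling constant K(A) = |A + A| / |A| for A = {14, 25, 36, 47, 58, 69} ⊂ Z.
K = |A + A| / |A| = 11/6

Enumerate A + A = {a + b : a, b ∈ A}. With |A| = 6, there are |A|^2 = 36 ordered sum pairs; collecting distinct values, A + A = {28, 39, 50, 61, 72, 83, 94, 105, 116, 127, 138}, so |A + A| = 11. Thus K = 11/6. Here |A + A| = 2|A| − 1 = 11, the minimum possible — so K = 11/6 is minimal, which holds iff A is an arithmetic progression.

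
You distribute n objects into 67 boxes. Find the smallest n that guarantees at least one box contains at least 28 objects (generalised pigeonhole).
n = (28 − 1)·67 + 1 = 1810

By the generalised pigeonhole principle, to guarantee some box contains ≥ r objects we need more than (r − 1) · k objects total. Threshold: n = (r − 1) · k + 1. With r = 28 and k = 67: n = 27 · 67 + 1 = 1809 + 1 = 1810. For n = 1809 = 27 · 67, we can put exactly 27 objects in every box, avoiding 28 in any single one — so 1810 is tight.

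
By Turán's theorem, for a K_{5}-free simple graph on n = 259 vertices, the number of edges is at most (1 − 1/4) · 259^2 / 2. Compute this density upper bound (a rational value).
Turán density bound = (3/4) · 259^2/2 = 201243/8 ≈ 25155.375

Turán's theorem: ex(n, K_{r+1}) is achieved by the complete r-partite Turán graph T(n, r) with parts as balanced as possible, and is at most (1 − 1/r) · n^2/2. For r = 4, n = 259: the density bound is (3/4) · 67081/2 = 201243/8 ≈ 25155.375. The integer-valued extremum is e(T(259, 4)) = 25155, which is strictly less than the density bound 201243/8 since 4 ∤ 259 (the parts of T(259, 4) cannot all be equal).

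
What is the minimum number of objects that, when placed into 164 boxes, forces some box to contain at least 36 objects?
n = (36 − 1)·164 + 1 = 5741

By the generalised pigeonhole principle, to guarantee some box contains ≥ r objects we need more than (r − 1) · k objects total. Threshold: n = (r − 1) · k + 1. With r = 36 and k = 164: n = 35 · 164 + 1 = 5740 + 1 = 5741. For n = 5740 = 35 · 164, we can put exactly 35 objects in every box, avoiding 36 in any single one — so 5741 is tight.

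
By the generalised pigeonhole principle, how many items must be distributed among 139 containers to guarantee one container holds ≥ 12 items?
n = (12 − 1)·139 + 1 = 1530

By the generalised pigeonhole principle, to guarantee some box contains ≥ r objects we need more than (r − 1) · k objects total. Threshold: n = (r − 1) · k + 1. With r = 12 and k = 139: n = 11 · 139 + 1 = 1529 + 1 = 1530. For n = 1529 = 11 · 139, we can put exactly 11 objects in every box, avoiding 12 in any single one — so 1530 is tight.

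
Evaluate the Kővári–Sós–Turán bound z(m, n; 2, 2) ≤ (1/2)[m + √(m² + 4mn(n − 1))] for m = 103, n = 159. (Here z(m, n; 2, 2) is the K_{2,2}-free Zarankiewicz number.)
z(103, 159; 2, 2) ≤ (1/2)[103 + √(103² + 4·103·159·158)] = (1/2)[103 + √10360873] = 1660.9155

Kővári–Sós–Turán: let r_1, ..., r_103 be the row sums and z = Σ r_i the total number of 1s. Each pair of columns can share at most one row with both entries 1 (else a 2×2 all-ones block appears), so Σ_i C(r_i, 2) ≤ C(159, 2) = 12561. By convexity Σ_i C(r_i, 2) ≥ 103·C(z/103, 2) = z(z − 103)/(2·103), giving z² − 103z − 103·159·158 ≤ 0 and hence z ≤ (1/2)[103 + √(10609 + 4·2587566)] = (1/2)[103 + √10360873] ≈ (1/2)(103 + 3218.831) = 1660.9155.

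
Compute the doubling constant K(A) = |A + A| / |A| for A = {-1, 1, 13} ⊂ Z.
K = |A + A| / |A| = 6/3 = 2

Enumerate A + A = {a + b : a, b ∈ A}. With |A| = 3, there are |A|^2 = 9 ordered sum pairs; collecting distinct values, A + A = {-2, 0, 2, 12, 14, 26}, so |A + A| = 6. Thus K = 6/3 = 2. For comparison, the minimum possible |A + A| over all 3-element sets is 2·3 − 1 = 5 (so min K = 5/3), attained only by arithmetic progressions.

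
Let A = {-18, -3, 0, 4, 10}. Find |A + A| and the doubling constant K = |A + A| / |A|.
K = |A + A| / |A| = 15/5 = 3

Enumerate A + A = {a + b : a, b ∈ A}. With |A| = 5, there are |A|^2 = 25 ordered sum pairs; collecting distinct values, A + A = {-36, -21, -18, -14, -8, -6, -3, 0, 1, 4, 7, 8, 10, 14, 20}, so |A + A| = 15. Thus K = 15/5 = 3. For comparison, the minimum possible |A + A| over all 5-element sets is 2·5 − 1 = 9 (so min K = 9/5), attained only by arithmetic progressions.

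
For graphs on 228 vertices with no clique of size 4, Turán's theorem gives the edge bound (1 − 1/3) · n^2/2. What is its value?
Turán density bound = (2/3) · 228^2/2 = 17328

Turán's theorem: ex(n, K_{r+1}) is achieved by the complete r-partite Turán graph T(n, r) with parts as balanced as possible, and is at most (1 − 1/r) · n^2/2. For r = 3, n = 228: the density bound is (2/3) · 51984/2 = 17328. Since 3 ∣ 228, the Turán graph T(228, 3) has parts of equal size 76, and its edge count e(T(228, 3)) = 17328 attains the density bound exactly.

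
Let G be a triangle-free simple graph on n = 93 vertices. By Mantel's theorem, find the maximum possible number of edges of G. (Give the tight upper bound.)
ex(93, K_3) = ⌊93^2/4⌋ = 2162

Mantel (1907): a triangle-free graph on n vertices has at most ⌊n^2/4⌋ edges, with equality for the complete bipartite graph K_{⌊n/2⌋, ⌈n/2⌉}. For n = 93: ⌊93^2/4⌋ = ⌊8649/4⌋ = 2162. The extremal graph is K_{46, 47}, which has 46·47 = 2162 edges.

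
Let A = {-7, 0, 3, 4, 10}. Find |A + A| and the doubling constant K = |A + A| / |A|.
K = |A + A| / |A| = 14/5

Enumerate A + A = {a + b : a, b ∈ A}. With |A| = 5, there are |A|^2 = 25 ordered sum pairs; collecting distinct values, A + A = {-14, -7, -4, -3, 0, 3, 4, 6, 7, 8, 10, 13, 14, 20}, so |A + A| = 14. Thus K = 14/5. For comparison, the minimum possible |A + A| over all 5-element sets is 2·5 − 1 = 9 (so min K = 9/5), attained only by arithmetic progressions.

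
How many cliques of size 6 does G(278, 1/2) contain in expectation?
E[# K_6] = C(278, 6) · (1/2)^C(6, 2) = 607221379765 / 2^15 ≈ 18530925.896149

For each 6-subset S of vertices (there are C(278, 6) = 607221379765 such S), let X_S = 1 if S induces a K_6 (all C(6, 2) = 15 edges present). Then P(X_S = 1) = (1/2)^15 = 1/32768. By linearity of expectation, E[# K_6] = C(278, 6) · (1/2)^15 = 607221379765 / 32768 ≈ 18530925.896149.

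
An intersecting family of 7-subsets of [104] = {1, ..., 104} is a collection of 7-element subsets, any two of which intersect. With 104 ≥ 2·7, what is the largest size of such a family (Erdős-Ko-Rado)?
max |F| = C(103, 6) = 1429840335

Erdős-Ko-Rado (1961): when n ≥ 2k, max |F| = C(n−1, k−1). The bound is attained by the star {A : i ∈ A} for any fixed i ∈ [n]. Here C(104−1, 7−1) = C(103, 6) = 1429840335.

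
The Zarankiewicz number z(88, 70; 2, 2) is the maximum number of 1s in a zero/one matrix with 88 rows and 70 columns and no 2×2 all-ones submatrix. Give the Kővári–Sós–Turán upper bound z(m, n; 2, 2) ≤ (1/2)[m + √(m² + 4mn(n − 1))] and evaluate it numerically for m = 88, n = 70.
z(88, 70; 2, 2) ≤ (1/2)[88 + √(88² + 4·88·70·69)] = (1/2)[88 + √1707904] = 697.434

Kővári–Sós–Turán: let r_1, ..., r_88 be the row sums and z = Σ r_i the total number of 1s. Each pair of columns can share at most one row with both entries 1 (else a 2×2 all-ones block appears), so Σ_i C(r_i, 2) ≤ C(70, 2) = 2415. By convexity Σ_i C(r_i, 2) ≥ 88·C(z/88, 2) = z(z − 88)/(2·88), giving z² − 88z − 88·70·69 ≤ 0 and hence z ≤ (1/2)[88 + √(7744 + 4·425040)] = (1/2)[88 + √1707904] ≈ (1/2)(88 + 1306.868) = 697.434.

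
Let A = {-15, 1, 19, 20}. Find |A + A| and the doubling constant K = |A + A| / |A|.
K = |A + A| / |A| = 10/4 = 5/2

Enumerate A + A = {a + b : a, b ∈ A}. With |A| = 4, there are |A|^2 = 16 ordered sum pairs; collecting distinct values, A + A = {-30, -14, 2, 4, 5, 20, 21, 38, 39, 40}, so |A + A| = 10. Thus K = 10/4 = 5/2. For comparison, the minimum possible |A + A| over all 4-element sets is 2·4 − 1 = 7 (so min K = 7/4), attained only by arithmetic progressions.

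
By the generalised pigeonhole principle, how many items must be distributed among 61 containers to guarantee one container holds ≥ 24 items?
n = (24 − 1)·61 + 1 = 1404

By the generalised pigeonhole principle, to guarantee some box contains ≥ r objects we need more than (r − 1) · k objects total. Threshold: n = (r − 1) · k + 1. With r = 24 and k = 61: n = 23 · 61 + 1 = 1403 + 1 = 1404. For n = 1403 = 23 · 61, we can put exactly 23 objects in every box, avoiding 24 in any single one — so 1404 is tight.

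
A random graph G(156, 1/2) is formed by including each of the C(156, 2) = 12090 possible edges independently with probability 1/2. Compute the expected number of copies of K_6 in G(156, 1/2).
E[# K_6] = C(156, 6) · (1/2)^C(6, 2) = 18161699556 / 2^15 = 4540424889/8192 ≈ 554251.085083

For each 6-subset S of vertices (there are C(156, 6) = 18161699556 such S), let X_S = 1 if S induces a K_6 (all C(6, 2) = 15 edges present). Then P(X_S = 1) = (1/2)^15 = 1/32768. By linearity of expectation, E[# K_6] = C(156, 6) · (1/2)^15 = 18161699556 / 32768 = 4540424889/8192 ≈ 554251.085083.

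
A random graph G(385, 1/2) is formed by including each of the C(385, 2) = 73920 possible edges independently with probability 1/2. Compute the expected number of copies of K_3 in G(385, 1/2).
E[# K_3] = C(385, 3) · (1/2)^C(3, 2) = 9437120 / 2^3 = 1179640

For each 3-subset S of vertices (there are C(385, 3) = 9437120 such S), let X_S = 1 if S induces a K_3 (all C(3, 2) = 3 edges present). Then P(X_S = 1) = (1/2)^3 = 1/8. By linearity of expectation, E[# K_3] = C(385, 3) · (1/2)^3 = 9437120 / 8 = 1179640.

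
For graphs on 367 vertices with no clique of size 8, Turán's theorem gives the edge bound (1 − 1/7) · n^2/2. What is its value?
Turán density bound = (6/7) · 367^2/2 = 404067/7 ≈ 57723.8571

Turán's theorem: ex(n, K_{r+1}) is achieved by the complete r-partite Turán graph T(n, r) with parts as balanced as possible, and is at most (1 − 1/r) · n^2/2. For r = 7, n = 367: the density bound is (6/7) · 134689/2 = 404067/7 ≈ 57723.8571. The integer-valued extremum is e(T(367, 7)) = 57723, which is strictly less than the density bound 404067/7 since 7 ∤ 367 (the parts of T(367, 7) cannot all be equal).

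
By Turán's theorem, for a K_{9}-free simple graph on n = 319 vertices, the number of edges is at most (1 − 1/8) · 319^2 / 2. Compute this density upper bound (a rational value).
Turán density bound = (7/8) · 319^2/2 = 712327/16 ≈ 44520.4375

Turán's theorem: ex(n, K_{r+1}) is achieved by the complete r-partite Turán graph T(n, r) with parts as balanced as possible, and is at most (1 − 1/r) · n^2/2. For r = 8, n = 319: the density bound is (7/8) · 101761/2 = 712327/16 ≈ 44520.4375. The integer-valued extremum is e(T(319, 8)) = 44520, which is strictly less than the density bound 712327/16 since 8 ∤ 319 (the parts of T(319, 8) cannot all be equal).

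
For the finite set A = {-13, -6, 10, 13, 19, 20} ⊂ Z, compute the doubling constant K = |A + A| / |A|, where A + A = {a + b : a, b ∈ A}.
K = |A + A| / |A| = 20/6 = 10/3

Enumerate A + A = {a + b : a, b ∈ A}. With |A| = 6, there are |A|^2 = 36 ordered sum pairs; collecting distinct values, A + A = {-26, -19, -12, -3, 0, 4, 6, 7, 13, 14, 20, 23, 26, 29, 30, 32, 33, 38, 39, 40}, so |A + A| = 20. Thus K = 20/6 = 10/3. For comparison, the minimum possible |A + A| over all 6-element sets is 2·6 − 1 = 11 (so min K = 11/6), attained only by arithmetic progressions.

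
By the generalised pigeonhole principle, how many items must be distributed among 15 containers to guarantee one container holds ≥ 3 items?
n = (3 − 1)·15 + 1 = 31

By the generalised pigeonhole principle, to guarantee some box contains ≥ r objects we need more than (r − 1) · k objects total. Threshold: n = (r − 1) · k + 1. With r = 3 and k = 15: n = 2 · 15 + 1 = 30 + 1 = 31. For n = 30 = 2 · 15, we can put exactly 2 objects in every box, avoiding 3 in any single one — so 31 is tight.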